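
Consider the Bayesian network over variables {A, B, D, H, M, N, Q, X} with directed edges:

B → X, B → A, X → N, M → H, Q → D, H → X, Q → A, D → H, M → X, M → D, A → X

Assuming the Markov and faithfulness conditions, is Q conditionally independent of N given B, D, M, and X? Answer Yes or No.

There are 6 undirected paths between Q and N; checking each against the conditioning set {B, D, M, X}:
  1. Q → D ← M → H → X → N — D:collider[open]; M:fork[blocks]; H:chain[open]; X:chain[blocks] ⇒ blocked
  2. Q → D ← M → X → N — D:collider[open]; M:fork[blocks]; X:chain[blocks] ⇒ blocked
  3. Q → D → H ← M → X → N — D:chain[blocks]; H:collider[open]; M:fork[blocks]; X:chain[blocks] ⇒ blocked
  4. Q → D → H → X → N — D:chain[blocks]; H:chain[open]; X:chain[blocks] ⇒ blocked
  5. Q → A ← B → X → N — A:collider[open]; B:fork[blocks]; X:chain[blocks] ⇒ blocked
  6. Q → A → X → N — A:chain[open]; X:chain[blocks] ⇒ blocked
Every path is blocked, so Q and N are d-separated given {B, D, M, X}.

Yes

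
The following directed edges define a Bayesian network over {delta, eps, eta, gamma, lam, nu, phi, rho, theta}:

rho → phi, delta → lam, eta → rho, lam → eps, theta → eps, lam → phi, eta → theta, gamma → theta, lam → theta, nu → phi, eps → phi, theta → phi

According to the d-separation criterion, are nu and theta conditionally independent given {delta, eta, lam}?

We examine all 6 paths between nu and theta:
  1. nu → phi ← eps ← theta — phi:collider[blocks]; eps:chain[open] ⇒ blocked
  2. nu → phi ← eps ← lam → theta — phi:collider[blocks]; eps:chain[open]; lam:fork[blocks] ⇒ blocked
  3. nu → phi ← rho ← eta → theta — phi:collider[blocks]; rho:chain[open]; eta:fork[blocks] ⇒ blocked
  4. nu → phi ← theta — phi:collider[blocks] ⇒ blocked
  5. nu → phi ← lam → eps ← theta — phi:collider[blocks]; lam:fork[blocks]; eps:collider[blocks] ⇒ blocked
  6. nu → phi ← lam → theta — phi:collider[blocks]; lam:fork[blocks] ⇒ blocked
Every path is blocked, so nu and theta are d-separated given {delta, eta, lam}.

Yes — nu and theta are d-separated given {delta, eta, lam}.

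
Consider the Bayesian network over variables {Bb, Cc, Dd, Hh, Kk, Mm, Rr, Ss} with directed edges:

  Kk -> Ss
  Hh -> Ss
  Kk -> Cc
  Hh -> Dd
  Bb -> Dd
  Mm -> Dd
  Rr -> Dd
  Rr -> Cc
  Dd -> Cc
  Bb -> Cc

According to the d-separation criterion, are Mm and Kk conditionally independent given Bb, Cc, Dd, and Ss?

No

There are 4 undirected paths between Mm and Kk; checking each against the conditioning set {Bb, Cc, Dd, Ss}:
  1. Mm → Dd ← Hh → Ss ← Kk — Dd:collider[open]; Hh:fork[open]; Ss:collider[open] ⇒ active
  2. Mm → Dd ← Bb → Cc ← Kk — Dd:collider[open]; Bb:fork[blocks]; Cc:collider[open] ⇒ blocked
  3. Mm → Dd → Cc ← Kk — Dd:chain[blocks]; Cc:collider[open] ⇒ blocked
  4. Mm → Dd ← Rr → Cc ← Kk — Dd:collider[open]; Rr:fork[open]; Cc:collider[open] ⇒ active
Since the path Mm → Dd ← Hh → Ss ← Kk is active, Mm and Kk are not d-separated given {Bb, Cc, Dd, Ss}.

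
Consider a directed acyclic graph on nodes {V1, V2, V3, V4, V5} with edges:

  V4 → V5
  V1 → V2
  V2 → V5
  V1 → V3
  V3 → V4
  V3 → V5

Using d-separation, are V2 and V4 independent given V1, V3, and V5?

No — V2 and V4 are not d-separated given {V1, V3, V5}.

Enumerating the 4 paths from V2 to V4 and testing each for blocking by {V1, V3, V5}:
Path 1: V2 → V5 ← V3 → V4
  V3 is a fork here and V3 is conditioned on, so the path is blocked at V3.
Path 2: V2 → V5 ← V4
  V5 is a collider and V5 is conditioned on, which opens it — no node blocks this path, so it is active.
Path 3: V2 ← V1 → V3 → V5 ← V4
  V1 is a fork here and V1 is conditioned on, so the path is blocked at V1.
Path 4: V2 ← V1 → V3 → V4
  V1 is a fork here and V1 is conditioned on, so the path is blocked at V1.
At least one path is unblocked, so d-separation fails.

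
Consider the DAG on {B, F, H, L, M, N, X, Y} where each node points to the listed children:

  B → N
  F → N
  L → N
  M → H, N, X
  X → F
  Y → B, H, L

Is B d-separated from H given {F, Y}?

6 paths connect B and H; each must be blocked for d-separation to hold:
  1. B → N ← L ← Y → H — N:collider[blocks]; L:chain[open]; Y:fork[blocks] ⇒ blocked
  2. B → N ← M → H — N:collider[blocks]; M:fork[open] ⇒ blocked
  3. B → N ← F ← X ← M → H — N:collider[blocks]; F:chain[blocks]; X:chain[open]; M:fork[open] ⇒ blocked
  4. B ← Y → L → N ← M → H — Y:fork[blocks]; L:chain[open]; N:collider[blocks]; M:fork[open] ⇒ blocked
  5. B ← Y → L → N ← F ← X ← M → H — Y:fork[blocks]; L:chain[open]; N:collider[blocks]; F:chain[blocks]; X:chain[open]; M:fork[open] ⇒ blocked
  6. B ← Y → H — Y:fork[blocks] ⇒ blocked
Since every path is blocked, d-separation holds.

Yes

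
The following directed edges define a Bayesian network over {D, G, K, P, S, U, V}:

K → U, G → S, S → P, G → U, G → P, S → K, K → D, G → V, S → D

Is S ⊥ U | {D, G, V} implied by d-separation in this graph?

We examine all 4 paths between S and U:
Path 1: S ← G → U
  G is a fork here and G is conditioned on, so the path is blocked at G.
Path 2: S → K → U
  K is a chain and K is not conditioned on — no node blocks this path, so it is active.
Path 3: S → D ← K → U
  D is a collider and D is conditioned on, which opens it; K is a fork and K is not conditioned on — no node blocks this path, so it is active.
Path 4: S → P ← G → U
  P is a collider here and neither P nor any of its descendants is conditioned on, so the collider stays closed — the path is blocked at P.
Because an active path exists, S and U are not d-separated.

No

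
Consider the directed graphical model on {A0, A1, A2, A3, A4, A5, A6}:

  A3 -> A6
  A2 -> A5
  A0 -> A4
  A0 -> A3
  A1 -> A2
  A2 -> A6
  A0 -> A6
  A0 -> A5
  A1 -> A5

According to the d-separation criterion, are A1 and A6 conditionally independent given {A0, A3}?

No

6 paths connect A1 and A6; each must be blocked for d-separation to hold:
Path 1: A1 → A2 → A5 ← A0 → A3 → A6
  A5 is a collider here and neither A5 nor any of its descendants is conditioned on, so the collider stays closed — the path is blocked at A5.
Path 2: A1 → A2 → A5 ← A0 → A6
  A5 is a collider here and neither A5 nor any of its descendants is conditioned on, so the collider stays closed — the path is blocked at A5.
Path 3: A1 → A2 → A6
  A2 is a chain and A2 is not conditioned on — no node blocks this path, so it is active.
Path 4: A1 → A5 ← A2 → A6
  A5 is a collider here and neither A5 nor any of its descendants is conditioned on, so the collider stays closed — the path is blocked at A5.
Path 5: A1 → A5 ← A0 → A3 → A6
  A5 is a collider here and neither A5 nor any of its descendants is conditioned on, so the collider stays closed — the path is blocked at A5.
Path 6: A1 → A5 ← A0 → A6
  A5 is a collider here and neither A5 nor any of its descendants is conditioned on, so the collider stays closed — the path is blocked at A5.
Because an active path exists, A1 and A6 are not d-separated.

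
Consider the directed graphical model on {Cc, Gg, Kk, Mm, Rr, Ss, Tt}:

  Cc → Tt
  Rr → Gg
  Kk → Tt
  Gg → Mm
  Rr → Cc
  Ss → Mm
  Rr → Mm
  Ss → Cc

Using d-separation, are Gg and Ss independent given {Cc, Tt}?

No — Gg and Ss are not d-separated given {Cc, Tt}.

There are 4 undirected paths between Gg and Ss; checking each against the conditioning set {Cc, Tt}:
Path 1: Gg ← Rr → Cc ← Ss
  Rr is a fork and Rr is not conditioned on; Cc is a collider and Cc is conditioned on, which opens it — no node blocks this path, so it is active.
Path 2: Gg ← Rr → Mm ← Ss
  Mm is a collider here and neither Mm nor any of its descendants is conditioned on, so the collider stays closed — the path is blocked at Mm.
Path 3: Gg → Mm ← Ss
  Mm is a collider here and neither Mm nor any of its descendants is conditioned on, so the collider stays closed — the path is blocked at Mm.
Path 4: Gg → Mm ← Rr → Cc ← Ss
  Mm is a collider here and neither Mm nor any of its descendants is conditioned on, so the collider stays closed — the path is blocked at Mm.
At least one path is unblocked, so d-separation fails.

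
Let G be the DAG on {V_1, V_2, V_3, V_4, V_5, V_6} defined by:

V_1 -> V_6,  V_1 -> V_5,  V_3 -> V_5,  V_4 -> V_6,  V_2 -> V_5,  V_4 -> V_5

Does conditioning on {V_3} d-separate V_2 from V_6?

Yes

Enumerating the 2 paths from V_2 to V_6 and testing each for blocking by {V_3}:
  1. V_2 → V_5 ← V_4 → V_6 — V_5:collider[blocks]; V_4:fork[open] ⇒ blocked
  2. V_2 → V_5 ← V_1 → V_6 — V_5:collider[blocks]; V_1:fork[open] ⇒ blocked
Since every path is blocked, d-separation holds.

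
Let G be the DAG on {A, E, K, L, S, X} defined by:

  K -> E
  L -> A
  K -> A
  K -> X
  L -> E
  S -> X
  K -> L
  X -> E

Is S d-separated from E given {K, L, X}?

4 paths connect S and E; each must be blocked for d-separation to hold:
Path 1: S → X → E
  X is a chain here and X is conditioned on, so the path is blocked at X.
Path 2: S → X ← K → E
  K is a fork here and K is conditioned on, so the path is blocked at K.
Path 3: S → X ← K → A ← L → E
  K is a fork here and K is conditioned on, so the path is blocked at K.
Path 4: S → X ← K → L → E
  K is a fork here and K is conditioned on, so the path is blocked at K.
All paths are blocked; S ⊥ E | {K, L, X} holds.

Yes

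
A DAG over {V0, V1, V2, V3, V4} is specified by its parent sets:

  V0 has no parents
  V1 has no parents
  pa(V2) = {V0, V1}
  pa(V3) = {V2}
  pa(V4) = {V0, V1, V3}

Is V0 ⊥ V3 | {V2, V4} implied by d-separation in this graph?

There are 4 undirected paths between V0 and V3; checking each against the conditioning set {V2, V4}:
Path 1: V0 → V2 ← V1 → V4 ← V3
  V2 is a collider and V2 is conditioned on, which opens it; V1 is a fork and V1 is not conditioned on; V4 is a collider and V4 is conditioned on, which opens it — no node blocks this path, so it is active.
Path 2: V0 → V2 → V3
  V2 is a chain here and V2 is conditioned on, so the path is blocked at V2.
Path 3: V0 → V4 ← V1 → V2 → V3
  V2 is a chain here and V2 is conditioned on, so the path is blocked at V2.
Path 4: V0 → V4 ← V3
  V4 is a collider and V4 is conditioned on, which opens it — no node blocks this path, so it is active.
Since the path V0 → V2 ← V1 → V4 ← V3 is active, V0 and V3 are not d-separated given {V2, V4}.

No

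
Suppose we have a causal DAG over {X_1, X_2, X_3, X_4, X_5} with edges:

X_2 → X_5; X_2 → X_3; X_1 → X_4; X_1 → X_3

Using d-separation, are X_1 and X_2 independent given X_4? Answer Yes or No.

There is one path between X_1 and X_2:
Path 1: X_1 → X_3 ← X_2
  X_3 is a collider here and neither X_3 nor any of its descendants is conditioned on, so the collider stays closed — the path is blocked at X_3.
All paths are blocked; X_1 ⊥ X_2 | {X_4} holds.

Yes — X_1 and X_2 are d-separated given {X_4}.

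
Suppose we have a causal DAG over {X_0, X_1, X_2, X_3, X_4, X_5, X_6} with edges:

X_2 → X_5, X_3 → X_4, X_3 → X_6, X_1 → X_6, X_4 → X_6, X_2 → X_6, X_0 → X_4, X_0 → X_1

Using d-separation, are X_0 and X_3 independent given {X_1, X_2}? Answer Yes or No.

4 paths connect X_0 and X_3; each must be blocked for d-separation to hold:
Path 1: X_0 → X_1 → X_6 ← X_4 ← X_3
  X_1 is a chain here and X_1 is conditioned on, so the path is blocked at X_1.
Path 2: X_0 → X_1 → X_6 ← X_3
  X_1 is a chain here and X_1 is conditioned on, so the path is blocked at X_1.
Path 3: X_0 → X_4 → X_6 ← X_3
  X_6 is a collider here and neither X_6 nor any of its descendants is conditioned on, so the collider stays closed — the path is blocked at X_6.
Path 4: X_0 → X_4 ← X_3
  X_4 is a collider here and neither X_4 nor any of its descendants is conditioned on, so the collider stays closed — the path is blocked at X_4.
Since every path is blocked, d-separation holds.

Yes — X_0 and X_3 are d-separated given {X_1, X_2}.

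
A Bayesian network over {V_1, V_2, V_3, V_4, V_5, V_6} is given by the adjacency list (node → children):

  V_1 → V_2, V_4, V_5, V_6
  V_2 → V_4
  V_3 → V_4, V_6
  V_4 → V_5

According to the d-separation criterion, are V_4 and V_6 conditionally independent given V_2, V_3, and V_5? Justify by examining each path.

Enumerating the 4 paths from V_4 to V_6 and testing each for blocking by {V_2, V_3, V_5}:
  1. V_4 ← V_3 → V_6 — V_3:fork[blocks] ⇒ blocked
  2. V_4 ← V_1 → V_6 — V_1:fork[open] ⇒ active
  3. V_4 ← V_2 ← V_1 → V_6 — V_2:chain[blocks]; V_1:fork[open] ⇒ blocked
  4. V_4 → V_5 ← V_1 → V_6 — V_5:collider[open]; V_1:fork[open] ⇒ active
At least one path is unblocked, so d-separation fails.

No — V_4 and V_6 are not d-separated given {V_2, V_3, V_5}.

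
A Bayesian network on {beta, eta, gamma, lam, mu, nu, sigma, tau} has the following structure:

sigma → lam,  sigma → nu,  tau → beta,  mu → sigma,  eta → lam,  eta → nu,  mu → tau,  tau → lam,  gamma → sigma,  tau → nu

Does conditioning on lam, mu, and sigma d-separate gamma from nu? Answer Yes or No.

Yes

There are 5 undirected paths between gamma and nu; checking each against the conditioning set {lam, mu, sigma}:
  1. gamma → sigma → lam ← tau → nu — sigma:chain[blocks]; lam:collider[open]; tau:fork[open] ⇒ blocked
  2. gamma → sigma → lam ← eta → nu — sigma:chain[blocks]; lam:collider[open]; eta:fork[open] ⇒ blocked
  3. gamma → sigma ← mu → tau → lam ← eta → nu — sigma:collider[open]; mu:fork[blocks]; tau:chain[open]; lam:collider[open]; eta:fork[open] ⇒ blocked
  4. gamma → sigma ← mu → tau → nu — sigma:collider[open]; mu:fork[blocks]; tau:chain[open] ⇒ blocked
  5. gamma → sigma → nu — sigma:chain[blocks] ⇒ blocked
All paths are blocked; gamma ⊥ nu | {lam, mu, sigma} holds.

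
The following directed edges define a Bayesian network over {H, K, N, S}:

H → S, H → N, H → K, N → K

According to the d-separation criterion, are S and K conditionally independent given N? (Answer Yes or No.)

No

Enumerating the 2 paths from S to K and testing each for blocking by {N}:
Path 1: S ← H → N → K
  N is a chain here and N is conditioned on, so the path is blocked at N.
Path 2: S ← H → K
  H is a fork and H is not conditioned on — no node blocks this path, so it is active.
Because an active path exists, S and K are not d-separated.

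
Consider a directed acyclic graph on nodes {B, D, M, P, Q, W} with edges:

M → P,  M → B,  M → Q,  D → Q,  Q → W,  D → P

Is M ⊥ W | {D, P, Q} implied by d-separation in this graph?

Yes

There are 2 undirected paths between M and W; checking each against the conditioning set {D, P, Q}:
  1. M → Q → W — Q:chain[blocks] ⇒ blocked
  2. M → P ← D → Q → W — P:collider[open]; D:fork[blocks]; Q:chain[blocks] ⇒ blocked
Since every path is blocked, d-separation holds.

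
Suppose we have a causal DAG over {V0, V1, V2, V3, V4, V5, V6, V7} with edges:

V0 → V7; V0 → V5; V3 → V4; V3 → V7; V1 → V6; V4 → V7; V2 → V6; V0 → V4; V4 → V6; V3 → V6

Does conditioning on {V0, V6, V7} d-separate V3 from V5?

Enumerating the 6 paths from V3 to V5 and testing each for blocking by {V0, V6, V7}:
  1. V3 → V7 ← V0 → V5 — V7:collider[open]; V0:fork[blocks] ⇒ blocked
  2. V3 → V7 ← V4 ← V0 → V5 — V7:collider[open]; V4:chain[open]; V0:fork[blocks] ⇒ blocked
  3. V3 → V4 ← V0 → V5 — V4:collider[open]; V0:fork[blocks] ⇒ blocked
  4. V3 → V4 → V7 ← V0 → V5 — V4:chain[open]; V7:collider[open]; V0:fork[blocks] ⇒ blocked
  5. V3 → V6 ← V4 ← V0 → V5 — V6:collider[open]; V4:chain[open]; V0:fork[blocks] ⇒ blocked
  6. V3 → V6 ← V4 → V7 ← V0 → V5 — V6:collider[open]; V4:fork[open]; V7:collider[open]; V0:fork[blocks] ⇒ blocked
Since every path is blocked, d-separation holds.

Yes — V3 and V5 are d-separated given {V0, V6, V7}.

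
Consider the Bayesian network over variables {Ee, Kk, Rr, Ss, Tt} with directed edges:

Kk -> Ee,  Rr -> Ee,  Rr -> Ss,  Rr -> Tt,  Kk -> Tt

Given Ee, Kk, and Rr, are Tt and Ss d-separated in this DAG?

There are 2 undirected paths between Tt and Ss; checking each against the conditioning set {Ee, Kk, Rr}:
Path 1: Tt ← Kk → Ee ← Rr → Ss
  Kk is a fork here and Kk is conditioned on, so the path is blocked at Kk.
Path 2: Tt ← Rr → Ss
  Rr is a fork here and Rr is conditioned on, so the path is blocked at Rr.
Every path is blocked, so Tt and Ss are d-separated given {Ee, Kk, Rr}.

Yes — Tt and Ss are d-separated given {Ee, Kk, Rr}.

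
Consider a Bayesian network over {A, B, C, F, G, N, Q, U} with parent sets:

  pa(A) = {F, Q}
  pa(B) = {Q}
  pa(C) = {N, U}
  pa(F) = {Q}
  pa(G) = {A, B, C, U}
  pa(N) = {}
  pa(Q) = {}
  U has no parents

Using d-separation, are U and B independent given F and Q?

We examine all 6 paths between U and B:
Path 1: U → G ← B
  G is a collider here and neither G nor any of its descendants is conditioned on, so the collider stays closed — the path is blocked at G.
Path 2: U → G ← A ← F ← Q → B
  G is a collider here and neither G nor any of its descendants is conditioned on, so the collider stays closed — the path is blocked at G.
Path 3: U → G ← A ← Q → B
  G is a collider here and neither G nor any of its descendants is conditioned on, so the collider stays closed — the path is blocked at G.
Path 4: U → C → G ← B
  G is a collider here and neither G nor any of its descendants is conditioned on, so the collider stays closed — the path is blocked at G.
Path 5: U → C → G ← A ← F ← Q → B
  G is a collider here and neither G nor any of its descendants is conditioned on, so the collider stays closed — the path is blocked at G.
Path 6: U → C → G ← A ← Q → B
  G is a collider here and neither G nor any of its descendants is conditioned on, so the collider stays closed — the path is blocked at G.
Since every path is blocked, d-separation holds.

Yes — U and B are d-separated given {F, Q}.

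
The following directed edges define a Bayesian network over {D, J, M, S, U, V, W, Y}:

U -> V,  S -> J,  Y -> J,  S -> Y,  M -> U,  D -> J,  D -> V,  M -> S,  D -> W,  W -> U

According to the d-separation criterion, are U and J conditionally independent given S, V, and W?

No — U and J are not d-separated given {S, V, W}.

There are 4 undirected paths between U and J; checking each against the conditioning set {S, V, W}:
Path 1: U ← W ← D → J
  W is a chain here and W is conditioned on, so the path is blocked at W.
Path 2: U ← M → S → Y → J
  S is a chain here and S is conditioned on, so the path is blocked at S.
Path 3: U ← M → S → J
  S is a chain here and S is conditioned on, so the path is blocked at S.
Path 4: U → V ← D → J
  V is a collider and V is conditioned on, which opens it; D is a fork and D is not conditioned on — no node blocks this path, so it is active.
Since the path U → V ← D → J is active, U and J are not d-separated given {S, V, W}.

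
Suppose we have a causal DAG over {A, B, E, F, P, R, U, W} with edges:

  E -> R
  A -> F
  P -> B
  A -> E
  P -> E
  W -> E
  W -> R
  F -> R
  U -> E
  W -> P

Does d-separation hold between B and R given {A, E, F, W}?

Yes — B and R are d-separated given {A, E, F, W}.

There are 6 undirected paths between B and R; checking each against the conditioning set {A, E, F, W}:
  1. B ← P ← W → R — P:chain[open]; W:fork[blocks] ⇒ blocked
  2. B ← P ← W → E → R — P:chain[open]; W:fork[blocks]; E:chain[blocks] ⇒ blocked
  3. B ← P ← W → E ← A → F → R — P:chain[open]; W:fork[blocks]; E:collider[open]; A:fork[blocks]; F:chain[blocks] ⇒ blocked
  4. B ← P → E → R — P:fork[open]; E:chain[blocks] ⇒ blocked
  5. B ← P → E ← A → F → R — P:fork[open]; E:collider[open]; A:fork[blocks]; F:chain[blocks] ⇒ blocked
  6. B ← P → E ← W → R — P:fork[open]; E:collider[open]; W:fork[blocks] ⇒ blocked
Every path is blocked, so B and R are d-separated given {A, E, F, W}.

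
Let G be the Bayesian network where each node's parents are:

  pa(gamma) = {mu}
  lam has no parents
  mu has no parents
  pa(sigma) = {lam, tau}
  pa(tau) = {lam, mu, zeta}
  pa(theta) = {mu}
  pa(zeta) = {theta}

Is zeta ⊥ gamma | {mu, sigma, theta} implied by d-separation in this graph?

Yes

2 paths connect zeta and gamma; each must be blocked for d-separation to hold:
Path 1: zeta → tau ← mu → gamma
  mu is a fork here and mu is conditioned on, so the path is blocked at mu.
Path 2: zeta ← theta ← mu → gamma
  theta is a chain here and theta is conditioned on, so the path is blocked at theta.
All paths are blocked; zeta ⊥ gamma | {mu, sigma, theta} holds.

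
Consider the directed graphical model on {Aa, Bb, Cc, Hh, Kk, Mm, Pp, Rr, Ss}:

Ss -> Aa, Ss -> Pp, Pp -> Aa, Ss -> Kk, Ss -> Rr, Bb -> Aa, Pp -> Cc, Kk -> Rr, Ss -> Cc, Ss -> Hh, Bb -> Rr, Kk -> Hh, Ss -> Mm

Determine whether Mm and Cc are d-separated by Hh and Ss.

Yes — Mm and Cc are d-separated given {Hh, Ss}.

There are 6 undirected paths between Mm and Cc; checking each against the conditioning set {Hh, Ss}:
Path 1: Mm ← Ss → Aa ← Pp → Cc
  Ss is a fork here and Ss is conditioned on, so the path is blocked at Ss.
Path 2: Mm ← Ss → Pp → Cc
  Ss is a fork here and Ss is conditioned on, so the path is blocked at Ss.
Path 3: Mm ← Ss → Hh ← Kk → Rr ← Bb → Aa ← Pp → Cc
  Ss is a fork here and Ss is conditioned on, so the path is blocked at Ss.
Path 4: Mm ← Ss → Rr ← Bb → Aa ← Pp → Cc
  Ss is a fork here and Ss is conditioned on, so the path is blocked at Ss.
Path 5: Mm ← Ss → Kk → Rr ← Bb → Aa ← Pp → Cc
  Ss is a fork here and Ss is conditioned on, so the path is blocked at Ss.
Path 6: Mm ← Ss → Cc
  Ss is a fork here and Ss is conditioned on, so the path is blocked at Ss.
Since every path is blocked, d-separation holds.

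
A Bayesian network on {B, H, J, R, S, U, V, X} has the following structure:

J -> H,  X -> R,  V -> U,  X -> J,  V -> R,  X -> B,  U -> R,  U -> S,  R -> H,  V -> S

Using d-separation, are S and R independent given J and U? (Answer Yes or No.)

No — S and R are not d-separated given {J, U}.

There are 4 undirected paths between S and R; checking each against the conditioning set {J, U}:
Path 1: S ← U ← V → R
  U is a chain here and U is conditioned on, so the path is blocked at U.
Path 2: S ← U → R
  U is a fork here and U is conditioned on, so the path is blocked at U.
Path 3: S ← V → U → R
  U is a chain here and U is conditioned on, so the path is blocked at U.
Path 4: S ← V → R
  V is a fork and V is not conditioned on — no node blocks this path, so it is active.
Because an active path exists, S and R are not d-separated.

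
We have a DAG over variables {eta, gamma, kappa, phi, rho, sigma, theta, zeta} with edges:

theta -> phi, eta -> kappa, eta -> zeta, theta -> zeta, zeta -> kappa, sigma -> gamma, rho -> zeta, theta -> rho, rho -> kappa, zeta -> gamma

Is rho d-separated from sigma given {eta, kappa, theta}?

Yes

We examine all 4 paths between rho and sigma:
Path 1: rho → zeta → gamma ← sigma
  gamma is a collider here and neither gamma nor any of its descendants is conditioned on, so the collider stays closed — the path is blocked at gamma.
Path 2: rho ← theta → zeta → gamma ← sigma
  theta is a fork here and theta is conditioned on, so the path is blocked at theta.
Path 3: rho → kappa ← eta → zeta → gamma ← sigma
  eta is a fork here and eta is conditioned on, so the path is blocked at eta.
Path 4: rho → kappa ← zeta → gamma ← sigma
  gamma is a collider here and neither gamma nor any of its descendants is conditioned on, so the collider stays closed — the path is blocked at gamma.
Every path is blocked, so rho and sigma are d-separated given {eta, kappa, theta}.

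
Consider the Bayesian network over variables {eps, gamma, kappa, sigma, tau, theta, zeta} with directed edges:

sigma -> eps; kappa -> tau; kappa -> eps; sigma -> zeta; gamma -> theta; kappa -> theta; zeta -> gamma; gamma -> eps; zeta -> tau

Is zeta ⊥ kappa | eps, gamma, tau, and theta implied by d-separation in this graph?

5 paths connect zeta and kappa; each must be blocked for d-separation to hold:
Path 1: zeta → tau ← kappa
  tau is a collider and tau is conditioned on, which opens it — no node blocks this path, so it is active.
Path 2: zeta ← sigma → eps ← kappa
  sigma is a fork and sigma is not conditioned on; eps is a collider and eps is conditioned on, which opens it — no node blocks this path, so it is active.
Path 3: zeta ← sigma → eps ← gamma → theta ← kappa
  gamma is a fork here and gamma is conditioned on, so the path is blocked at gamma.
Path 4: zeta → gamma → eps ← kappa
  gamma is a chain here and gamma is conditioned on, so the path is blocked at gamma.
Path 5: zeta → gamma → theta ← kappa
  gamma is a chain here and gamma is conditioned on, so the path is blocked at gamma.
At least one path is unblocked, so d-separation fails.

No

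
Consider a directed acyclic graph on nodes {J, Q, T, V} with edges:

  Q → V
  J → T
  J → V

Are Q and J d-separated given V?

No

The only undirected path from Q to J is:
Path 1: Q → V ← J
  V is a collider and V is conditioned on, which opens it — no node blocks this path, so it is active.
Since the path Q → V ← J is active, Q and J are not d-separated given {V}.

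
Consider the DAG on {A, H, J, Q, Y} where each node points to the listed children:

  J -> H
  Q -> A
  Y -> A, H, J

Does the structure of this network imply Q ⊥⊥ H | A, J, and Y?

Yes

We examine all 2 paths between Q and H:
Path 1: Q → A ← Y → J → H
  Y is a fork here and Y is conditioned on, so the path is blocked at Y.
Path 2: Q → A ← Y → H
  Y is a fork here and Y is conditioned on, so the path is blocked at Y.
All paths are blocked; Q ⊥ H | {A, J, Y} holds.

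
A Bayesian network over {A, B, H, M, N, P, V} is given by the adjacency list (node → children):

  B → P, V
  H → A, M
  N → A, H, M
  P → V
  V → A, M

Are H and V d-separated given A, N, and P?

We examine all 6 paths between H and V:
  1. H ← N → A ← V — N:fork[blocks]; A:collider[open] ⇒ blocked
  2. H ← N → M ← V — N:fork[blocks]; M:collider[blocks] ⇒ blocked
  3. H → A ← V — A:collider[open] ⇒ active
  4. H → A ← N → M ← V — A:collider[open]; N:fork[blocks]; M:collider[blocks] ⇒ blocked
  5. H → M ← V — M:collider[blocks] ⇒ blocked
  6. H → M ← N → A ← V — M:collider[blocks]; N:fork[blocks]; A:collider[open] ⇒ blocked
Since the path H → A ← V is active, H and V are not d-separated given {A, N, P}.

No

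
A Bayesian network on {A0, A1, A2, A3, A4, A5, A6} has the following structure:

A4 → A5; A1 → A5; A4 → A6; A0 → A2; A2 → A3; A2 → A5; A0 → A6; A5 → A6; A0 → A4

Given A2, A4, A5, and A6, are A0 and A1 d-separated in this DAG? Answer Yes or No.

Yes

We examine all 5 paths between A0 and A1:
Path 1: A0 → A6 ← A5 ← A1
  A5 is a chain here and A5 is conditioned on, so the path is blocked at A5.
Path 2: A0 → A6 ← A4 → A5 ← A1
  A4 is a fork here and A4 is conditioned on, so the path is blocked at A4.
Path 3: A0 → A2 → A5 ← A1
  A2 is a chain here and A2 is conditioned on, so the path is blocked at A2.
Path 4: A0 → A4 → A6 ← A5 ← A1
  A4 is a chain here and A4 is conditioned on, so the path is blocked at A4.
Path 5: A0 → A4 → A5 ← A1
  A4 is a chain here and A4 is conditioned on, so the path is blocked at A4.
All paths are blocked; A0 ⊥ A1 | {A2, A4, A5, A6} holds.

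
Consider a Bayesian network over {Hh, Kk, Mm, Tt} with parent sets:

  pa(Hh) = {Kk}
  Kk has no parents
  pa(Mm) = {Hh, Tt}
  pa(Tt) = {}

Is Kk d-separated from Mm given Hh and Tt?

There is one path between Kk and Mm:
Path 1: Kk → Hh → Mm
  Hh is a chain here and Hh is conditioned on, so the path is blocked at Hh.
Every path is blocked, so Kk and Mm are d-separated given {Hh, Tt}.

Yes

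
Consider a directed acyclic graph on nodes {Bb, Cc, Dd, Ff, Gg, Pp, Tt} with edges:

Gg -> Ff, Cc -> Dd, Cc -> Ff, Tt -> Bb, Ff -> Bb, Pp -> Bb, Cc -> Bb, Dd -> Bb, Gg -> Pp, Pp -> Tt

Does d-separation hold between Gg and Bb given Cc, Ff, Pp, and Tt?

Yes

Enumerating the 5 paths from Gg to Bb and testing each for blocking by {Cc, Ff, Pp, Tt}:
Path 1: Gg → Ff ← Cc → Dd → Bb
  Cc is a fork here and Cc is conditioned on, so the path is blocked at Cc.
Path 2: Gg → Ff ← Cc → Bb
  Cc is a fork here and Cc is conditioned on, so the path is blocked at Cc.
Path 3: Gg → Ff → Bb
  Ff is a chain here and Ff is conditioned on, so the path is blocked at Ff.
Path 4: Gg → Pp → Tt → Bb
  Pp is a chain here and Pp is conditioned on, so the path is blocked at Pp.
Path 5: Gg → Pp → Bb
  Pp is a chain here and Pp is conditioned on, so the path is blocked at Pp.
Every path is blocked, so Gg and Bb are d-separated given {Cc, Ff, Pp, Tt}.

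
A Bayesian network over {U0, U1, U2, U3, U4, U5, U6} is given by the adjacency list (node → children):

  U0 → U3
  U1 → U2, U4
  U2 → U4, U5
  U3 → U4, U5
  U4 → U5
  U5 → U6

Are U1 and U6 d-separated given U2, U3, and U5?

6 paths connect U1 and U6; each must be blocked for d-separation to hold:
Path 1: U1 → U2 → U5 → U6
  U2 is a chain here and U2 is conditioned on, so the path is blocked at U2.
Path 2: U1 → U2 → U4 → U5 → U6
  U2 is a chain here and U2 is conditioned on, so the path is blocked at U2.
Path 3: U1 → U2 → U4 ← U3 → U5 → U6
  U2 is a chain here and U2 is conditioned on, so the path is blocked at U2.
Path 4: U1 → U4 → U5 → U6
  U5 is a chain here and U5 is conditioned on, so the path is blocked at U5.
Path 5: U1 → U4 ← U2 → U5 → U6
  U2 is a fork here and U2 is conditioned on, so the path is blocked at U2.
Path 6: U1 → U4 ← U3 → U5 → U6
  U3 is a fork here and U3 is conditioned on, so the path is blocked at U3.
Every path is blocked, so U1 and U6 are d-separated given {U2, U3, U5}.

Yes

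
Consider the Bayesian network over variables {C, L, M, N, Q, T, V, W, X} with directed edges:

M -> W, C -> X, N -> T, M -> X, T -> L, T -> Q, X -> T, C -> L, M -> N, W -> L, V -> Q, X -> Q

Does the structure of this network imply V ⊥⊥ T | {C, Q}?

Enumerating the 6 paths from V to T and testing each for blocking by {C, Q}:
Path 1: V → Q ← X ← M → W → L ← T
  L is a collider here and neither L nor any of its descendants is conditioned on, so the collider stays closed — the path is blocked at L.
Path 2: V → Q ← X ← M → N → T
  Q is a collider and Q is conditioned on, which opens it; X is a chain and X is not conditioned on; M is a fork and M is not conditioned on; N is a chain and N is not conditioned on — no node blocks this path, so it is active.
Path 3: V → Q ← X ← C → L ← W ← M → N → T
  C is a fork here and C is conditioned on, so the path is blocked at C.
Path 4: V → Q ← X ← C → L ← T
  C is a fork here and C is conditioned on, so the path is blocked at C.
Path 5: V → Q ← X → T
  Q is a collider and Q is conditioned on, which opens it; X is a fork and X is not conditioned on — no node blocks this path, so it is active.
Path 6: V → Q ← T
  Q is a collider and Q is conditioned on, which opens it — no node blocks this path, so it is active.
Since the path V → Q ← X ← M → N → T is active, V and T are not d-separated given {C, Q}.

No — V and T are not d-separated given {C, Q}.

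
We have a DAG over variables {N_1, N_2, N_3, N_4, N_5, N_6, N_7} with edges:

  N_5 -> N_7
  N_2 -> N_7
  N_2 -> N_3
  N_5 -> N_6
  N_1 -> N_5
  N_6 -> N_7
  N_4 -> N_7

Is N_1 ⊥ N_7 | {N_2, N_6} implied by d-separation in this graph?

No

We examine all 2 paths between N_1 and N_7:
Path 1: N_1 → N_5 → N_6 → N_7
  N_6 is a chain here and N_6 is conditioned on, so the path is blocked at N_6.
Path 2: N_1 → N_5 → N_7
  N_5 is a chain and N_5 is not conditioned on — no node blocks this path, so it is active.
Since the path N_1 → N_5 → N_7 is active, N_1 and N_7 are not d-separated given {N_2, N_6}.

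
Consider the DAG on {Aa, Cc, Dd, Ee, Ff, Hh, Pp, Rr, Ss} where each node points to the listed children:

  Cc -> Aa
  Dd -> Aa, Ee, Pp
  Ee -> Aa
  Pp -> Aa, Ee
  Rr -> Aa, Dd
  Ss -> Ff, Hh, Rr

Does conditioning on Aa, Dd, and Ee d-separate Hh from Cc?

No

6 paths connect Hh and Cc; each must be blocked for d-separation to hold:
Path 1: Hh ← Ss → Rr → Aa ← Cc
  Ss is a fork and Ss is not conditioned on; Rr is a chain and Rr is not conditioned on; Aa is a collider and Aa is conditioned on, which opens it — no node blocks this path, so it is active.
Path 2: Hh ← Ss → Rr → Dd → Aa ← Cc
  Dd is a chain here and Dd is conditioned on, so the path is blocked at Dd.
Path 3: Hh ← Ss → Rr → Dd → Ee → Aa ← Cc
  Dd is a chain here and Dd is conditioned on, so the path is blocked at Dd.
Path 4: Hh ← Ss → Rr → Dd → Ee ← Pp → Aa ← Cc
  Dd is a chain here and Dd is conditioned on, so the path is blocked at Dd.
Path 5: Hh ← Ss → Rr → Dd → Pp → Aa ← Cc
  Dd is a chain here and Dd is conditioned on, so the path is blocked at Dd.
Path 6: Hh ← Ss → Rr → Dd → Pp → Ee → Aa ← Cc
  Dd is a chain here and Dd is conditioned on, so the path is blocked at Dd.
Since the path Hh ← Ss → Rr → Aa ← Cc is active, Hh and Cc are not d-separated given {Aa, Dd, Ee}.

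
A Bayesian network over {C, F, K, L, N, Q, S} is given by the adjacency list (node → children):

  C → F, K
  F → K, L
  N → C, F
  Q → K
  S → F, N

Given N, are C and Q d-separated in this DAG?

We examine all 4 paths between C and Q:
Path 1: C ← N ← S → F → K ← Q
  N is a chain here and N is conditioned on, so the path is blocked at N.
Path 2: C ← N → F → K ← Q
  N is a fork here and N is conditioned on, so the path is blocked at N.
Path 3: C → F → K ← Q
  K is a collider here and neither K nor any of its descendants is conditioned on, so the collider stays closed — the path is blocked at K.
Path 4: C → K ← Q
  K is a collider here and neither K nor any of its descendants is conditioned on, so the collider stays closed — the path is blocked at K.
Since every path is blocked, d-separation holds.

Yes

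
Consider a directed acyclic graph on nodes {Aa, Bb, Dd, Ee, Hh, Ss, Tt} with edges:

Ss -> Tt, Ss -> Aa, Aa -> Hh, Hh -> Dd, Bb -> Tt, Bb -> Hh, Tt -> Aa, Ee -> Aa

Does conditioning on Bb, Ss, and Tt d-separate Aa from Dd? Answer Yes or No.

Enumerating the 3 paths from Aa to Dd and testing each for blocking by {Bb, Ss, Tt}:
Path 1: Aa ← Tt ← Bb → Hh → Dd
  Tt is a chain here and Tt is conditioned on, so the path is blocked at Tt.
Path 2: Aa ← Ss → Tt ← Bb → Hh → Dd
  Ss is a fork here and Ss is conditioned on, so the path is blocked at Ss.
Path 3: Aa → Hh → Dd
  Hh is a chain and Hh is not conditioned on — no node blocks this path, so it is active.
At least one path is unblocked, so d-separation fails.

No — Aa and Dd are not d-separated given {Bb, Ss, Tt}.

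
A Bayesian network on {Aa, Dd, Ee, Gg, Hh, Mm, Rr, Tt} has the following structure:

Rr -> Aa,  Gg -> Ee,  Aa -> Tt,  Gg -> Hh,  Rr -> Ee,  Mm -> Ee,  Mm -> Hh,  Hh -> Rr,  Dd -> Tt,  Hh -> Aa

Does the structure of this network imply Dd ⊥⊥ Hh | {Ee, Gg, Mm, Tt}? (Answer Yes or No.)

There are 4 undirected paths between Dd and Hh; checking each against the conditioning set {Ee, Gg, Mm, Tt}:
Path 1: Dd → Tt ← Aa ← Hh
  Tt is a collider and Tt is conditioned on, which opens it; Aa is a chain and Aa is not conditioned on — no node blocks this path, so it is active.
Path 2: Dd → Tt ← Aa ← Rr → Ee ← Gg → Hh
  Gg is a fork here and Gg is conditioned on, so the path is blocked at Gg.
Path 3: Dd → Tt ← Aa ← Rr → Ee ← Mm → Hh
  Mm is a fork here and Mm is conditioned on, so the path is blocked at Mm.
Path 4: Dd → Tt ← Aa ← Rr ← Hh
  Tt is a collider and Tt is conditioned on, which opens it; Aa is a chain and Aa is not conditioned on; Rr is a chain and Rr is not conditioned on — no node blocks this path, so it is active.
Because an active path exists, Dd and Hh are not d-separated.

No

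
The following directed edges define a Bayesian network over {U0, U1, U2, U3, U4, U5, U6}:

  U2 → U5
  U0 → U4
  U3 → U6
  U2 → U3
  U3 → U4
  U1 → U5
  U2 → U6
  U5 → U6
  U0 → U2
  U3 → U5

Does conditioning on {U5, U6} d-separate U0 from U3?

No

There are 6 undirected paths between U0 and U3; checking each against the conditioning set {U5, U6}:
Path 1: U0 → U2 → U3
  U2 is a chain and U2 is not conditioned on — no node blocks this path, so it is active.
Path 2: U0 → U2 → U5 ← U3
  U2 is a chain and U2 is not conditioned on; U5 is a collider and U5 is conditioned on, which opens it — no node blocks this path, so it is active.
Path 3: U0 → U2 → U5 → U6 ← U3
  U5 is a chain here and U5 is conditioned on, so the path is blocked at U5.
Path 4: U0 → U2 → U6 ← U3
  U2 is a chain and U2 is not conditioned on; U6 is a collider and U6 is conditioned on, which opens it — no node blocks this path, so it is active.
Path 5: U0 → U2 → U6 ← U5 ← U3
  U5 is a chain here and U5 is conditioned on, so the path is blocked at U5.
Path 6: U0 → U4 ← U3
  U4 is a collider here and neither U4 nor any of its descendants is conditioned on, so the collider stays closed — the path is blocked at U4.
At least one path is unblocked, so d-separation fails.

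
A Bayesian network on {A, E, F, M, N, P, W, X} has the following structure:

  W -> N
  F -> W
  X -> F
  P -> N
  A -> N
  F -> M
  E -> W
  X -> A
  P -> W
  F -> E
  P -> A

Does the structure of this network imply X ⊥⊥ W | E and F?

There are 6 undirected paths between X and W; checking each against the conditioning set {E, F}:
Path 1: X → A ← P → N ← W
  A is a collider here and neither A nor any of its descendants is conditioned on, so the collider stays closed — the path is blocked at A.
Path 2: X → A ← P → W
  A is a collider here and neither A nor any of its descendants is conditioned on, so the collider stays closed — the path is blocked at A.
Path 3: X → A → N ← P → W
  N is a collider here and neither N nor any of its descendants is conditioned on, so the collider stays closed — the path is blocked at N.
Path 4: X → A → N ← W
  N is a collider here and neither N nor any of its descendants is conditioned on, so the collider stays closed — the path is blocked at N.
Path 5: X → F → E → W
  F is a chain here and F is conditioned on, so the path is blocked at F.
Path 6: X → F → W
  F is a chain here and F is conditioned on, so the path is blocked at F.
Every path is blocked, so X and W are d-separated given {E, F}.

Yes — X and W are d-separated given {E, F}.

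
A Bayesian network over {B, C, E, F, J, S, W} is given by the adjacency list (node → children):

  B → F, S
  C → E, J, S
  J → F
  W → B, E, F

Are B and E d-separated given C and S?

Enumerating the 6 paths from B to E and testing each for blocking by {C, S}:
  1. B → S ← C → J → F ← W → E — S:collider[open]; C:fork[blocks]; J:chain[open]; F:collider[blocks]; W:fork[open] ⇒ blocked
  2. B → S ← C → E — S:collider[open]; C:fork[blocks] ⇒ blocked
  3. B ← W → E — W:fork[open] ⇒ active
  4. B ← W → F ← J ← C → E — W:fork[open]; F:collider[blocks]; J:chain[open]; C:fork[blocks] ⇒ blocked
  5. B → F ← J ← C → E — F:collider[blocks]; J:chain[open]; C:fork[blocks] ⇒ blocked
  6. B → F ← W → E — F:collider[blocks]; W:fork[open] ⇒ blocked
Since the path B ← W → E is active, B and E are not d-separated given {C, S}.

No — B and E are not d-separated given {C, S}.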